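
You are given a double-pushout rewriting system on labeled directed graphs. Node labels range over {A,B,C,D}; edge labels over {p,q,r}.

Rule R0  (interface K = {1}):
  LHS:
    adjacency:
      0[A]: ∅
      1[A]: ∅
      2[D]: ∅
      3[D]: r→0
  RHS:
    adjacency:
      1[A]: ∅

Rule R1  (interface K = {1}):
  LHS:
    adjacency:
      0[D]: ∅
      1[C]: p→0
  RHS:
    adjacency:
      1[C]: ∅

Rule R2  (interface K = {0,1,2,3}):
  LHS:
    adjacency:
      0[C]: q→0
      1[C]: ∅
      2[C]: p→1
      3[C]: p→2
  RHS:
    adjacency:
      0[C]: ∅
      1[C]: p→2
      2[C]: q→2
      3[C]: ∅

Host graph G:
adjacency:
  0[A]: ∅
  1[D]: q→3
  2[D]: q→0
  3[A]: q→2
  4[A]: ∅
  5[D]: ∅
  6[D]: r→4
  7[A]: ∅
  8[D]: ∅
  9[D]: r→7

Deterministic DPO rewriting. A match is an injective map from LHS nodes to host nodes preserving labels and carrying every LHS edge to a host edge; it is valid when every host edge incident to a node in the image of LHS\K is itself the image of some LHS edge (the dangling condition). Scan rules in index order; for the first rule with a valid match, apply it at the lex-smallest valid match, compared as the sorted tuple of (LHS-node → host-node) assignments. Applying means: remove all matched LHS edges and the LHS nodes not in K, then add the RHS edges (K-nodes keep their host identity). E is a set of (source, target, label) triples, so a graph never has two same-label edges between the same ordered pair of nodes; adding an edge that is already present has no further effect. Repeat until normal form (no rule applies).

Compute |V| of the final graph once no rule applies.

Answer: 4

Steps:
[0] host  ⇒  10 nodes, 5 edges  {1-q->3 2-q->0 3-q->2 6-r->4 9-r->7}
[1] R0 @ {0↦4, 1↦0, 2↦5, 3↦6}  ⇒  7 nodes, 4 edges  {1-q->3 2-q->0 3-q->2 9-r->7}
[2] R0 @ {0↦7, 1↦0, 2↦8, 3↦9}  ⇒  4 nodes, 3 edges  {1-q->3 2-q->0 3-q->2}
final graph: no rule applies after step 2
NF nodes: {0:A, 1:D, 2:D, 3:A}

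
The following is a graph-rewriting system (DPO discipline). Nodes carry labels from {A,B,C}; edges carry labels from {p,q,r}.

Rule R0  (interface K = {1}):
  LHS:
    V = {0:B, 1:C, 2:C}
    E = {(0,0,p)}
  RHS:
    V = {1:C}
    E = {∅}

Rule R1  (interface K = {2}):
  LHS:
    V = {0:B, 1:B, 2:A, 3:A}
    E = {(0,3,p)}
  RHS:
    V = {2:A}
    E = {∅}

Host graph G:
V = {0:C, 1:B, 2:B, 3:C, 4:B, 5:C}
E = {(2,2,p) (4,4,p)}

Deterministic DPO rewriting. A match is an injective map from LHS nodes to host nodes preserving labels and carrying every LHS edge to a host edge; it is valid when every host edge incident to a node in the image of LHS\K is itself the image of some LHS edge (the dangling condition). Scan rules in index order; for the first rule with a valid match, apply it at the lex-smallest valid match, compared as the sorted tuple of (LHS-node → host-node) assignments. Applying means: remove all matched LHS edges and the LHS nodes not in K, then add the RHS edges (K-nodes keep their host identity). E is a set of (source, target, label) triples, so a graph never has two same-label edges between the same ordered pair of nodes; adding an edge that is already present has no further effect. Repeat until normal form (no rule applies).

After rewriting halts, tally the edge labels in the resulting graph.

Answer: (no edges)

Derivation:
initial: |V|=6 |E|=2  E = 2-p->2 4-p->4
step 1: apply R0 at {0↦2, 1↦0, 2↦3}  → |V|=4 |E|=1  E = 4-p->4
step 2: apply R0 at {0↦4, 1↦0, 2↦5}  → |V|=2 |E|=0  E = ∅
final graph: no rule applies after step 2
NF edges: []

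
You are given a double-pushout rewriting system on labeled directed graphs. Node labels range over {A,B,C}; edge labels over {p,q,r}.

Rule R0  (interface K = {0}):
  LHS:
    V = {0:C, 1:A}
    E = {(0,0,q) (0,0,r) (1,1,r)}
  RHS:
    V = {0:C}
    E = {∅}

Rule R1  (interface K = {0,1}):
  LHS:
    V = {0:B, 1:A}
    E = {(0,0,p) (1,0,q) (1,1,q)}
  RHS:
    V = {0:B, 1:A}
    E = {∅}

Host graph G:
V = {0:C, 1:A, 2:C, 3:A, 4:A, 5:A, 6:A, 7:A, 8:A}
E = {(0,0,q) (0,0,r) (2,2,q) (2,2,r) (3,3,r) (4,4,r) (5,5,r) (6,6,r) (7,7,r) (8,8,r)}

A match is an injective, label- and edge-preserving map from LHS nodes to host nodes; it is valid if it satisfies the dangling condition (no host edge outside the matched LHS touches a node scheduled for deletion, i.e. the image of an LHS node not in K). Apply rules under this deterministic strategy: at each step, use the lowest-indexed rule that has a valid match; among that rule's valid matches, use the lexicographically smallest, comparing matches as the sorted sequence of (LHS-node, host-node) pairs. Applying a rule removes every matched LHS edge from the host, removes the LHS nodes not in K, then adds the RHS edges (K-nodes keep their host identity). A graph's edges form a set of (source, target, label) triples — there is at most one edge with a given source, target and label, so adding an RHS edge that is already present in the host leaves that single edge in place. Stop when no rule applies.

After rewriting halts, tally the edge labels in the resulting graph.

start.  V:9 E:10  edges: 0-q->0 0-r->0 2-q->2 2-r->2 3-r->3 4-r->4 5-r->5 6-r->6 7-r->7 8-r->8
1. fire R0 via {0↦0, 1↦3}  →  V:8 E:7  edges: 2-q->2 2-r->2 4-r->4 5-r->5 6-r->6 7-r->7 8-r->8
2. fire R0 via {0↦2, 1↦4}  →  V:7 E:4  edges: 5-r->5 6-r->6 7-r->7 8-r->8
final graph: no rule applies after step 2
NF edges: [(5, 5, 'r'), (6, 6, 'r'), (7, 7, 'r'), (8, 8, 'r')]

Answer: r:4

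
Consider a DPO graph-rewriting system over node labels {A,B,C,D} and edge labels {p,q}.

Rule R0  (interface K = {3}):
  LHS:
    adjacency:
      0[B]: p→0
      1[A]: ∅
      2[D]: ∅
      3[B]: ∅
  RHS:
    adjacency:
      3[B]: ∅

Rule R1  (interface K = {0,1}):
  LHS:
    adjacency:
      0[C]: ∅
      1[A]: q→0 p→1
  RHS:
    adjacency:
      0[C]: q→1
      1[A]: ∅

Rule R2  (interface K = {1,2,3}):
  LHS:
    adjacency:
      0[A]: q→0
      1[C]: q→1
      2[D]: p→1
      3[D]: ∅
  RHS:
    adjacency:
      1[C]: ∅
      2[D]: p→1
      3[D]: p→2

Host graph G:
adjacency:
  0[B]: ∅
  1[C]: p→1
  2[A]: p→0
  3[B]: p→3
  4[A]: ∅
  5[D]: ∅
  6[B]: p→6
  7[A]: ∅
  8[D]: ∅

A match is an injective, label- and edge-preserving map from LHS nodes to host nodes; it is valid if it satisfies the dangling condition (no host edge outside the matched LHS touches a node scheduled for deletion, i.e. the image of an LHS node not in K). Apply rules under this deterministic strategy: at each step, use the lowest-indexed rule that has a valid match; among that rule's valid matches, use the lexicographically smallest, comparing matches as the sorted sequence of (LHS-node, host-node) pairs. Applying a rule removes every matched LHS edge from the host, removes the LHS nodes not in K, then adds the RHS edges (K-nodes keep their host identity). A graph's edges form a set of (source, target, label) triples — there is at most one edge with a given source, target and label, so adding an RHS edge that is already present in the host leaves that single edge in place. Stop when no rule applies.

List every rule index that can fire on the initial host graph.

Answer: [R0]

Derivation:
R0: 16 valid matches — {0↦3, 1↦4, 2↦5, 3↦0}, {0↦3, 1↦4, 2↦5, 3↦6}, {0↦3, 1↦4, 2↦8, 3↦0} (+13 more)
R1: no valid match — LHS pattern not found
R2: no valid match — LHS pattern not found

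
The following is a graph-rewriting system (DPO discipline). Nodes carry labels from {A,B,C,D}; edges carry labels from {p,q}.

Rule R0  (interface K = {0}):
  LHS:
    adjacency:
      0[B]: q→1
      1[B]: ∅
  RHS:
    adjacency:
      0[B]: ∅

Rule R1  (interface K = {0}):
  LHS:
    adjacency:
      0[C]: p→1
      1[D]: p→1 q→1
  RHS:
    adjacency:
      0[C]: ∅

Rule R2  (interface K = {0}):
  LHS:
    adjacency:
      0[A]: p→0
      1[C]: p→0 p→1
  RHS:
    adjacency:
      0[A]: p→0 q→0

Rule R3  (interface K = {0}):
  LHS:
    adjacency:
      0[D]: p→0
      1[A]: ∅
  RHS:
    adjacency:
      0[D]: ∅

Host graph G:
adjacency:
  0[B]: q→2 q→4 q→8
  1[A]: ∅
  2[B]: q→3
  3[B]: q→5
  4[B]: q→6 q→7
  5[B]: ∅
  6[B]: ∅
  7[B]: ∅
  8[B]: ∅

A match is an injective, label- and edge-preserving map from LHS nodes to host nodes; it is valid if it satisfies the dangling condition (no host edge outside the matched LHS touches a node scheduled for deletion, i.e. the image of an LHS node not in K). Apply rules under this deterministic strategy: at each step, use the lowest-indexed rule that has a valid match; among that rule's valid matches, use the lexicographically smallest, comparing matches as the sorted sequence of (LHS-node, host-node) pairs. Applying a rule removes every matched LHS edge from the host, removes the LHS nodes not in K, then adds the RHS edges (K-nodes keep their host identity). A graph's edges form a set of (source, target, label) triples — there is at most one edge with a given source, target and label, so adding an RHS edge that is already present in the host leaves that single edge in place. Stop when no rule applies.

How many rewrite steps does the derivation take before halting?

Answer: 7

Steps:
start.  V:9 E:7  edges: 0-q->2 0-q->4 0-q->8 2-q->3 3-q->5 4-q->6 4-q->7
1. fire R0 via {0↦0, 1↦8}  →  V:8 E:6  edges: 0-q->2 0-q->4 2-q->3 3-q->5 4-q->6 4-q->7
2. fire R0 via {0↦3, 1↦5}  →  V:7 E:5  edges: 0-q->2 0-q->4 2-q->3 4-q->6 4-q->7
3. fire R0 via {0↦2, 1↦3}  →  V:6 E:4  edges: 0-q->2 0-q->4 4-q->6 4-q->7
4. fire R0 via {0↦0, 1↦2}  →  V:5 E:3  edges: 0-q->4 4-q->6 4-q->7
5. fire R0 via {0↦4, 1↦6}  →  V:4 E:2  edges: 0-q->4 4-q->7
6. fire R0 via {0↦4, 1↦7}  →  V:3 E:1  edges: 0-q->4
7. fire R0 via {0↦0, 1↦4}  →  V:2 E:0  edges: ∅
final graph: no rule applies after step 7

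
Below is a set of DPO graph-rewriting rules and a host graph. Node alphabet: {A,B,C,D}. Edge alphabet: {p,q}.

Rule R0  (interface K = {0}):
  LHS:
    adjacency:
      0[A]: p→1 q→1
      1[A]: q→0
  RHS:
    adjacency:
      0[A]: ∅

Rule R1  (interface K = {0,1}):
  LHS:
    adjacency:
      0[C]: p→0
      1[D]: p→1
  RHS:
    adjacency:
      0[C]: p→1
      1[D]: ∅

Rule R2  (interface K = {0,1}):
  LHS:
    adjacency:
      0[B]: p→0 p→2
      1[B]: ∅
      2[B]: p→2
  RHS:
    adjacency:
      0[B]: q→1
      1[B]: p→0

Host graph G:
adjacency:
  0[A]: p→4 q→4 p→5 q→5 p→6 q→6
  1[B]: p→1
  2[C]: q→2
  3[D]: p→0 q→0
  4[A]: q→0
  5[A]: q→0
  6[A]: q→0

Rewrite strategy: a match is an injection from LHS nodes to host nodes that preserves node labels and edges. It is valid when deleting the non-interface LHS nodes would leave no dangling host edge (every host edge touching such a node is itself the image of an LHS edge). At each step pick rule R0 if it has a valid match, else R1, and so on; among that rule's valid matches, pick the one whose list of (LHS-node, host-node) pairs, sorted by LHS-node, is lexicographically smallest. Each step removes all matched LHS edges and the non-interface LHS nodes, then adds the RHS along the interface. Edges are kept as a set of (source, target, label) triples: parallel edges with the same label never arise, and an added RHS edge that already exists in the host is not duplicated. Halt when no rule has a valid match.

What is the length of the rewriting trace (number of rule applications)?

Answer: 3

Rewrite trace:
initial: |V|=7 |E|=13  E = 0-p->4 0-q->4 0-p->5 0-q->5 0-p->6 0-q->6 1-p->1 2-q->2 3-p->0 3-q->0 4-q->0 5-q->0 6-q->0
step 1: apply R0 at {0↦0, 1↦4}  → |V|=6 |E|=10  E = 0-p->5 0-q->5 0-p->6 0-q->6 1-p->1 2-q->2 3-p->0 3-q->0 5-q->0 6-q->0
step 2: apply R0 at {0↦0, 1↦5}  → |V|=5 |E|=7  E = 0-p->6 0-q->6 1-p->1 2-q->2 3-p->0 3-q->0 6-q->0
step 3: apply R0 at {0↦0, 1↦6}  → |V|=4 |E|=4  E = 1-p->1 2-q->2 3-p->0 3-q->0
halt: no rule applies after step 3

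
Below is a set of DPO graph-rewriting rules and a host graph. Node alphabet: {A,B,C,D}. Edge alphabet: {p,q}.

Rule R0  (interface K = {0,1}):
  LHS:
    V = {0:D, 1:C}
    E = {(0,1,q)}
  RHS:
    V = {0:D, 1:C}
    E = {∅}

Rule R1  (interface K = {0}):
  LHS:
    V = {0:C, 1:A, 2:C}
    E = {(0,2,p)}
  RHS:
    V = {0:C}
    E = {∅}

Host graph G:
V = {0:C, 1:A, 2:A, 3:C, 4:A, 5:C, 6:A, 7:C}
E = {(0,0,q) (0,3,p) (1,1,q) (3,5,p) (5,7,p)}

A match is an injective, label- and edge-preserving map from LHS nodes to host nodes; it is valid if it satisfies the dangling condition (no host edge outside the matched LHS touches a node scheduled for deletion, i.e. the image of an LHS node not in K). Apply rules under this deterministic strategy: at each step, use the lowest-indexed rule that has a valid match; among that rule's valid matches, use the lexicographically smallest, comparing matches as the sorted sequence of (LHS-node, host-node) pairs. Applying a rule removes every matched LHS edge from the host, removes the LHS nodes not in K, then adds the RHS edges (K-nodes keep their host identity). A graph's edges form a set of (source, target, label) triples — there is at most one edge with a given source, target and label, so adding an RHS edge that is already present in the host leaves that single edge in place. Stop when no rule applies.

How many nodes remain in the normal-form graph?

Answer: 2

Derivation:
[0] host  ⇒  8 nodes, 5 edges  {0-q->0 0-p->3 1-q->1 3-p->5 5-p->7}
[1] R1 @ {0↦5, 1↦2, 2↦7}  ⇒  6 nodes, 4 edges  {0-q->0 0-p->3 1-q->1 3-p->5}
[2] R1 @ {0↦3, 1↦4, 2↦5}  ⇒  4 nodes, 3 edges  {0-q->0 0-p->3 1-q->1}
[3] R1 @ {0↦0, 1↦6, 2↦3}  ⇒  2 nodes, 2 edges  {0-q->0 1-q->1}
final graph: no rule applies after step 3
NF nodes: {0:C, 1:A}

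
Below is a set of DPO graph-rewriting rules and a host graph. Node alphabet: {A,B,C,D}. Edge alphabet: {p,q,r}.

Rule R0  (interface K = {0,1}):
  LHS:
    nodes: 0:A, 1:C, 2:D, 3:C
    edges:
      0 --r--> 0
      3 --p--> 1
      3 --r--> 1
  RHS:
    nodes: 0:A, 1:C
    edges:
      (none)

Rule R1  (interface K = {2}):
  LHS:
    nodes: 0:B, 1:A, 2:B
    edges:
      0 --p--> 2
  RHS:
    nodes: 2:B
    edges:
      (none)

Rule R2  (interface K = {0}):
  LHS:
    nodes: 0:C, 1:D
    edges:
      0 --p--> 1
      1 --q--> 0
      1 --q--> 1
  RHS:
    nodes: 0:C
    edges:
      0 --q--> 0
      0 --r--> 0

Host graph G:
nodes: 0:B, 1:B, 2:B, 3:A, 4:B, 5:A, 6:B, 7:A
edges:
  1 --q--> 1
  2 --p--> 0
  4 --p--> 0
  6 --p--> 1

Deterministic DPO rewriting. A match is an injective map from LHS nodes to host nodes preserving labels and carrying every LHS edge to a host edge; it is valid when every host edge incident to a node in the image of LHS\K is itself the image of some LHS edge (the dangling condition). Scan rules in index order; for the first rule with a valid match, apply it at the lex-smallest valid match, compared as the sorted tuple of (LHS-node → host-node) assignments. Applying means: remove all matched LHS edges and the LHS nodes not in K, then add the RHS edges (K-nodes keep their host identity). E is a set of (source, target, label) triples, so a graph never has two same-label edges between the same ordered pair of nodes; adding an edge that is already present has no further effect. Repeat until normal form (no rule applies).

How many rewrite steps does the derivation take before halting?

initial: |V|=8 |E|=4  E = 1-q->1 2-p->0 4-p->0 6-p->1
step 1: apply R1 at {0↦2, 1↦3, 2↦0}  → |V|=6 |E|=3  E = 1-q->1 4-p->0 6-p->1
step 2: apply R1 at {0↦4, 1↦5, 2↦0}  → |V|=4 |E|=2  E = 1-q->1 6-p->1
step 3: apply R1 at {0↦6, 1↦7, 2↦1}  → |V|=2 |E|=1  E = 1-q->1
halt: no rule applies after step 3

Answer: 3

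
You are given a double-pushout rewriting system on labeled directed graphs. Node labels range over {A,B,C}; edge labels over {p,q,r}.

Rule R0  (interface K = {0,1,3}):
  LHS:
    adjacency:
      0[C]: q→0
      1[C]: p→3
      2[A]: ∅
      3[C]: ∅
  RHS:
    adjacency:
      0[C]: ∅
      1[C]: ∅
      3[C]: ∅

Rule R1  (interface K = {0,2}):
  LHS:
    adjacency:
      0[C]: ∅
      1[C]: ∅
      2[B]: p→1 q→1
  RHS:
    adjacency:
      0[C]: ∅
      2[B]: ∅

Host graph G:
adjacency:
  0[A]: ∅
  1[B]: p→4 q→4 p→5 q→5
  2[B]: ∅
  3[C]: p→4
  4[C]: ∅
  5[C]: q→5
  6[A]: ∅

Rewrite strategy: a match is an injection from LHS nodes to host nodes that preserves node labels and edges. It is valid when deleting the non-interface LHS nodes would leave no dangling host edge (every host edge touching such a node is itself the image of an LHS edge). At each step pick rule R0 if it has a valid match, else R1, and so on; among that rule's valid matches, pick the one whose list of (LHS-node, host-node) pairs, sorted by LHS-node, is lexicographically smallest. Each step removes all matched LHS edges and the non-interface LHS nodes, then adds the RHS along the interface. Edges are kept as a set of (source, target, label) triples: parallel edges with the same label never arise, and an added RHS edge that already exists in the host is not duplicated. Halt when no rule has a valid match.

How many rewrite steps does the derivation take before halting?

Answer: 3

Steps:
[0] host  ⇒  7 nodes, 6 edges  {1-p->4 1-q->4 1-p->5 1-q->5 3-p->4 5-q->5}
[1] R0 @ {0↦5, 1↦3, 2↦0, 3↦4}  ⇒  6 nodes, 4 edges  {1-p->4 1-q->4 1-p->5 1-q->5}
[2] R1 @ {0↦3, 1↦4, 2↦1}  ⇒  5 nodes, 2 edges  {1-p->5 1-q->5}
[3] R1 @ {0↦3, 1↦5, 2↦1}  ⇒  4 nodes, 0 edges  {∅}
normal form: no rule applies after step 3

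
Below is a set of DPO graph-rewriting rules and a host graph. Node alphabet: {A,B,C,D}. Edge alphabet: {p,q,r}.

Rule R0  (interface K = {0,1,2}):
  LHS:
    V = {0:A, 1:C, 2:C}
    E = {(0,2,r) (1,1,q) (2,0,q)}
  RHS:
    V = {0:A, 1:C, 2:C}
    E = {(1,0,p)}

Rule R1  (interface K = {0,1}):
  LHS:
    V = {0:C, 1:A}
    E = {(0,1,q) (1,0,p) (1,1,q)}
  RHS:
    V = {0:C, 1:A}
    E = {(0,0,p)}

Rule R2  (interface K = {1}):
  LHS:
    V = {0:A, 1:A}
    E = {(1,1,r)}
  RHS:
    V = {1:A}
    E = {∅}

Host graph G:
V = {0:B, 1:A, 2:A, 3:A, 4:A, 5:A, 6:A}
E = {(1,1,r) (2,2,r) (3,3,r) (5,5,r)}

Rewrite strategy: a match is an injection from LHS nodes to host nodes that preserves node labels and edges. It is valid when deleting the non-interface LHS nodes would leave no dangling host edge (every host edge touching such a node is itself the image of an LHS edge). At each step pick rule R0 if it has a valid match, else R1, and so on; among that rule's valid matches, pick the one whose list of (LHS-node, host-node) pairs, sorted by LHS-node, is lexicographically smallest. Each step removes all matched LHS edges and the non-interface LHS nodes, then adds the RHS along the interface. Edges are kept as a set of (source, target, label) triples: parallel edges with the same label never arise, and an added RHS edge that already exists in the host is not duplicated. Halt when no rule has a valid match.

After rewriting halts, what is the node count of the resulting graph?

Answer: 3

Rewrite trace:
start.  V:7 E:4  edges: 1-r->1 2-r->2 3-r->3 5-r->5
1. fire R2 via {0↦4, 1↦1}  →  V:6 E:3  edges: 2-r->2 3-r->3 5-r->5
2. fire R2 via {0↦1, 1↦2}  →  V:5 E:2  edges: 3-r->3 5-r->5
3. fire R2 via {0↦2, 1↦3}  →  V:4 E:1  edges: 5-r->5
4. fire R2 via {0↦3, 1↦5}  →  V:3 E:0  edges: ∅
halt: no rule applies after step 4
NF nodes: {0:B, 5:A, 6:A}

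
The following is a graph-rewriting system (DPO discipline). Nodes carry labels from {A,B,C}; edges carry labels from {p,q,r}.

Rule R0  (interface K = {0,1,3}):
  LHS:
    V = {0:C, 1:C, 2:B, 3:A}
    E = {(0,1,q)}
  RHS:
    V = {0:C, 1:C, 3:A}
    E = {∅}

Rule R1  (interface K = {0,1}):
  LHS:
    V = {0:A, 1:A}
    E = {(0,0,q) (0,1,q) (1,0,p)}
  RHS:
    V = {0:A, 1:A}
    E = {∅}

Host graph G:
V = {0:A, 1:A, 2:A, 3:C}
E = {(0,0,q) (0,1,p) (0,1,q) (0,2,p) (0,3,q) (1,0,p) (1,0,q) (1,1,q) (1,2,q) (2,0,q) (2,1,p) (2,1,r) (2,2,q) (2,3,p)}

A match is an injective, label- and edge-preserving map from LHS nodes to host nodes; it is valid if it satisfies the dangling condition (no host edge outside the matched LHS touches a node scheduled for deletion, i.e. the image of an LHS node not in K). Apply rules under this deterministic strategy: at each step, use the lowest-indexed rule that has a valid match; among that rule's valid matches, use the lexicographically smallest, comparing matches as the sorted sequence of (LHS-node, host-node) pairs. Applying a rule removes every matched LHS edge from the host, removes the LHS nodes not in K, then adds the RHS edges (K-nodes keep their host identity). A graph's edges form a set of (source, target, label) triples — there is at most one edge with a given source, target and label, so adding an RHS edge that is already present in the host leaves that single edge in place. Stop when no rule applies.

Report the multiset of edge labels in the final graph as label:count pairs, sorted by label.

[0] host  ⇒  4 nodes, 14 edges  {0-q->0 0-p->1 0-q->1 0-p->2 0-q->3 1-p->0 1-q->0 1-q->1 1-q->2 2-q->0 2-p->1 2-r->1 2-q->2 2-p->3}
[1] R1 @ {0↦0, 1↦1}  ⇒  4 nodes, 11 edges  {0-p->1 0-p->2 0-q->3 1-q->0 1-q->1 1-q->2 2-q->0 2-p->1 2-r->1 2-q->2 2-p->3}
[2] R1 @ {0↦1, 1↦0}  ⇒  4 nodes, 8 edges  {0-p->2 0-q->3 1-q->2 2-q->0 2-p->1 2-r->1 2-q->2 2-p->3}
[3] R1 @ {0↦2, 1↦0}  ⇒  4 nodes, 5 edges  {0-q->3 1-q->2 2-p->1 2-r->1 2-p->3}
normal form: no rule applies after step 3
NF edges: [(0, 3, 'q'), (1, 2, 'q'), (2, 1, 'p'), (2, 1, 'r'), (2, 3, 'p')]

Answer: p:2 q:2 r:1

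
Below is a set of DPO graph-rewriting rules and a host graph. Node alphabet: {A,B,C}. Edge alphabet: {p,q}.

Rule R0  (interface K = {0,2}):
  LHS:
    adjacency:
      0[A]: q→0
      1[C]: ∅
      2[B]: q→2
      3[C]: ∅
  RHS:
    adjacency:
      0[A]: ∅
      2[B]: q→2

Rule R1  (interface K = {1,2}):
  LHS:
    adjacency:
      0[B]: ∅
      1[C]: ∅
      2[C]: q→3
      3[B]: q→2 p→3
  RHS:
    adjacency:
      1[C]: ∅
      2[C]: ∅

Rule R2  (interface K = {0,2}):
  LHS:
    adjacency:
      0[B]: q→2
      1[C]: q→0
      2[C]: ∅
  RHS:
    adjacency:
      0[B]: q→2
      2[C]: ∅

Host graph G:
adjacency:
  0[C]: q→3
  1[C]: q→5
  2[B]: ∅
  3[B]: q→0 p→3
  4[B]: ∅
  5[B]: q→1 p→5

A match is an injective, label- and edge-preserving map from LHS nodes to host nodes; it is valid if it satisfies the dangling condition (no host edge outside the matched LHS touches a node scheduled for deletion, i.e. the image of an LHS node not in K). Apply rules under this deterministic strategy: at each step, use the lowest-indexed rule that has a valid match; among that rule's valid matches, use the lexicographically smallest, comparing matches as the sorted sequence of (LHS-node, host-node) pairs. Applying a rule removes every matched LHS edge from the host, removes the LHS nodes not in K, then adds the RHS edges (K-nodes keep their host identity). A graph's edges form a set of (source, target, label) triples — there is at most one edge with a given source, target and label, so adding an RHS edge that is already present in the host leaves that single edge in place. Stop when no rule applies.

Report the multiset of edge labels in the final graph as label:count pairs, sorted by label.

Answer: (no edges)

Steps:
[0] host  ⇒  6 nodes, 6 edges  {0-q->3 1-q->5 3-q->0 3-p->3 5-q->1 5-p->5}
[1] R1 @ {0↦2, 1↦0, 2↦1, 3↦5}  ⇒  4 nodes, 3 edges  {0-q->3 3-q->0 3-p->3}
[2] R1 @ {0↦4, 1↦1, 2↦0, 3↦3}  ⇒  2 nodes, 0 edges  {∅}
final graph: no rule applies after step 2
NF edges: []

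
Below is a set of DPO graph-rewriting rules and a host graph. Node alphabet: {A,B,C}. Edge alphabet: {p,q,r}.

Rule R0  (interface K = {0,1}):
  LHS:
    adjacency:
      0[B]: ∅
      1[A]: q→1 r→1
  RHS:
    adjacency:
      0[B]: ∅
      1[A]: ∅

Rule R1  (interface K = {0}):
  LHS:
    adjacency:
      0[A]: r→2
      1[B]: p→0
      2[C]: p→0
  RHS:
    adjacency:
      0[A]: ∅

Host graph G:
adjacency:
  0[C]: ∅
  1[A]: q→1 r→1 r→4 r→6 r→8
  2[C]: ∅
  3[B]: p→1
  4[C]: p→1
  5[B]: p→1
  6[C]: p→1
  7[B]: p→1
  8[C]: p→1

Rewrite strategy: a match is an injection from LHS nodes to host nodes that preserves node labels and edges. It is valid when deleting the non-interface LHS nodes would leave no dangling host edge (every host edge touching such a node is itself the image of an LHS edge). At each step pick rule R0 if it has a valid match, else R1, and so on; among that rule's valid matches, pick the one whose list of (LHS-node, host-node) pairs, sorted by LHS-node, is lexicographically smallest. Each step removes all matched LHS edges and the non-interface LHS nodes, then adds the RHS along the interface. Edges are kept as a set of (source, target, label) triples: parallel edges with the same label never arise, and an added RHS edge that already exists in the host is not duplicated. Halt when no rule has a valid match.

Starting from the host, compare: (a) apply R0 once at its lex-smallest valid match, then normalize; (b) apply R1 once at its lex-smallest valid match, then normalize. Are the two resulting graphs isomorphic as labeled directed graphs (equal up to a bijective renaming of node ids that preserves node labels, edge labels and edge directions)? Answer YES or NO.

Answer: YES

Rewrite trace:
branch R0-first: apply at {0↦3, 1↦1} → |E|=9, then 3 more step(s) → NF |V|=3 |E|=0 V={0:C, 1:A, 2:C} E=∅
branch R1-first: apply at {0↦1, 1↦3, 2↦4} → |E|=8, then 3 more step(s) → NF |V|=3 |E|=0 V={0:C, 1:A, 2:C} E=∅
graphs isomorphic (equal up to label-preserving node renaming)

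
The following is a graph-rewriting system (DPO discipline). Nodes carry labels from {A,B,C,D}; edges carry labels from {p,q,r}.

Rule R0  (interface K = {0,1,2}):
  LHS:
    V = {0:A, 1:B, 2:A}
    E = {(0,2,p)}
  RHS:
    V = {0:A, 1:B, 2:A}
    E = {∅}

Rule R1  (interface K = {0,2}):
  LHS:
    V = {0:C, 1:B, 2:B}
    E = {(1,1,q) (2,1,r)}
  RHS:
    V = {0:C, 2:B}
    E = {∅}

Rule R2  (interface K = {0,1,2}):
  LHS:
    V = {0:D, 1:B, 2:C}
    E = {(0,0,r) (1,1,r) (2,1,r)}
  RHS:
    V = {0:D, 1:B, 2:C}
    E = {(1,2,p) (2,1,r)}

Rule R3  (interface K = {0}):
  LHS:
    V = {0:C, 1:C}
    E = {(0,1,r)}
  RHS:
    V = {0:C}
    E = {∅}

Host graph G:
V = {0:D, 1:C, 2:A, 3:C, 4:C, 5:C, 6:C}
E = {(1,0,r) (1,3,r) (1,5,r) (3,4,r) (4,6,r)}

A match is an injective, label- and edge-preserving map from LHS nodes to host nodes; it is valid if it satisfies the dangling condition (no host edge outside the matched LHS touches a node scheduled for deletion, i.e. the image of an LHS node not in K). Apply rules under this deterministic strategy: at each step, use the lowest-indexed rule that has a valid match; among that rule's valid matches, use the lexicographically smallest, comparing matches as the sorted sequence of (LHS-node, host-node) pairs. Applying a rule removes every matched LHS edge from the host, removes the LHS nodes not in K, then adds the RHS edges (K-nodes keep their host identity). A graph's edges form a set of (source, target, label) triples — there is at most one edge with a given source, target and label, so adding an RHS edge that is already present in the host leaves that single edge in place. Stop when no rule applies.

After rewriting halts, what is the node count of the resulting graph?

start.  V:7 E:5  edges: 1-r->0 1-r->3 1-r->5 3-r->4 4-r->6
1. fire R3 via {0↦1, 1↦5}  →  V:6 E:4  edges: 1-r->0 1-r->3 3-r->4 4-r->6
2. fire R3 via {0↦4, 1↦6}  →  V:5 E:3  edges: 1-r->0 1-r->3 3-r->4
3. fire R3 via {0↦3, 1↦4}  →  V:4 E:2  edges: 1-r->0 1-r->3
4. fire R3 via {0↦1, 1↦3}  →  V:3 E:1  edges: 1-r->0
normal form: no rule applies after step 4
NF nodes: {0:D, 1:C, 2:A}

Answer: 3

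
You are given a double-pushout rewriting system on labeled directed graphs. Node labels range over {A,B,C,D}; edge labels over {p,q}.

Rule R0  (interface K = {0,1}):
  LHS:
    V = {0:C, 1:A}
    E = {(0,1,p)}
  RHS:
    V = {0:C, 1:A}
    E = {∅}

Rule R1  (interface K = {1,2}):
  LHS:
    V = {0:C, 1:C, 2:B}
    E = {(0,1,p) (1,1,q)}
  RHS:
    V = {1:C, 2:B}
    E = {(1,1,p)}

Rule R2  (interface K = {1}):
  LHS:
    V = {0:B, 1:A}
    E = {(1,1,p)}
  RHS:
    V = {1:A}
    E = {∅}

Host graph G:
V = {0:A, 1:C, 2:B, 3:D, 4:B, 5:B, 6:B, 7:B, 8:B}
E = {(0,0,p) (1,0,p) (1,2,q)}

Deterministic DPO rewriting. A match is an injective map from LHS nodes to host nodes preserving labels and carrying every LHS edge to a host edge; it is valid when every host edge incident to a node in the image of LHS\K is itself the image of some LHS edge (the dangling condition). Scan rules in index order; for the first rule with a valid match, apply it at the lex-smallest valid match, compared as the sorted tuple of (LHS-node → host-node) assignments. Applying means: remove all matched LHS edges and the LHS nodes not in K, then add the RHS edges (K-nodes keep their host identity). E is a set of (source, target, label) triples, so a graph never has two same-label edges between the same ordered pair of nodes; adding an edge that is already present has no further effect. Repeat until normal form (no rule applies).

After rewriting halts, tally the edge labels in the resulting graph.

[0] host  ⇒  9 nodes, 3 edges  {0-p->0 1-p->0 1-q->2}
[1] R0 @ {0↦1, 1↦0}  ⇒  9 nodes, 2 edges  {0-p->0 1-q->2}
[2] R2 @ {0↦4, 1↦0}  ⇒  8 nodes, 1 edges  {1-q->2}
final graph: no rule applies after step 2
NF edges: [(1, 2, 'q')]

Answer: q:1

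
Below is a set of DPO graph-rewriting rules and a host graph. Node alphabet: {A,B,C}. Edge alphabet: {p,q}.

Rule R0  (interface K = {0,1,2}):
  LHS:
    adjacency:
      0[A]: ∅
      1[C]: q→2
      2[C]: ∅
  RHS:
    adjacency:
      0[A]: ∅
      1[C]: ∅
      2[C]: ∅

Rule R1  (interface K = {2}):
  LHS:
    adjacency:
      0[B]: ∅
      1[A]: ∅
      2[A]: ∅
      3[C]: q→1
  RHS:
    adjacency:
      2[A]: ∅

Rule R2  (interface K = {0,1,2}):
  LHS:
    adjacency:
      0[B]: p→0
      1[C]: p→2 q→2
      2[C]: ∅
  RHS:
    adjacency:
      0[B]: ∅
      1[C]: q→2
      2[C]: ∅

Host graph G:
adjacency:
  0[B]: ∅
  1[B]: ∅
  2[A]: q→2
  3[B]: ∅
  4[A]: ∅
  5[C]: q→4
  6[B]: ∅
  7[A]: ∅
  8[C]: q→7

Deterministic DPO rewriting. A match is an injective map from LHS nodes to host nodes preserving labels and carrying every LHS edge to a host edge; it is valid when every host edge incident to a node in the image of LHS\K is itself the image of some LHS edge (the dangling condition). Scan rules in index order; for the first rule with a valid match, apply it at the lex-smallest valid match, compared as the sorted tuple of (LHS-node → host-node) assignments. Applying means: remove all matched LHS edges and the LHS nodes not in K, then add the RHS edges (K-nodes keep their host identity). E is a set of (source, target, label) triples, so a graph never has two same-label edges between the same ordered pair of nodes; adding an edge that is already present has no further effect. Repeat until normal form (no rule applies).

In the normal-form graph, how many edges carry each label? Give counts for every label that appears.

[0] host  ⇒  9 nodes, 3 edges  {2-q->2 5-q->4 8-q->7}
[1] R1 @ {0↦0, 1↦4, 2↦2, 3↦5}  ⇒  6 nodes, 2 edges  {2-q->2 8-q->7}
[2] R1 @ {0↦1, 1↦7, 2↦2, 3↦8}  ⇒  3 nodes, 1 edges  {2-q->2}
final graph: no rule applies after step 2
NF edges: [(2, 2, 'q')]

Answer: q:1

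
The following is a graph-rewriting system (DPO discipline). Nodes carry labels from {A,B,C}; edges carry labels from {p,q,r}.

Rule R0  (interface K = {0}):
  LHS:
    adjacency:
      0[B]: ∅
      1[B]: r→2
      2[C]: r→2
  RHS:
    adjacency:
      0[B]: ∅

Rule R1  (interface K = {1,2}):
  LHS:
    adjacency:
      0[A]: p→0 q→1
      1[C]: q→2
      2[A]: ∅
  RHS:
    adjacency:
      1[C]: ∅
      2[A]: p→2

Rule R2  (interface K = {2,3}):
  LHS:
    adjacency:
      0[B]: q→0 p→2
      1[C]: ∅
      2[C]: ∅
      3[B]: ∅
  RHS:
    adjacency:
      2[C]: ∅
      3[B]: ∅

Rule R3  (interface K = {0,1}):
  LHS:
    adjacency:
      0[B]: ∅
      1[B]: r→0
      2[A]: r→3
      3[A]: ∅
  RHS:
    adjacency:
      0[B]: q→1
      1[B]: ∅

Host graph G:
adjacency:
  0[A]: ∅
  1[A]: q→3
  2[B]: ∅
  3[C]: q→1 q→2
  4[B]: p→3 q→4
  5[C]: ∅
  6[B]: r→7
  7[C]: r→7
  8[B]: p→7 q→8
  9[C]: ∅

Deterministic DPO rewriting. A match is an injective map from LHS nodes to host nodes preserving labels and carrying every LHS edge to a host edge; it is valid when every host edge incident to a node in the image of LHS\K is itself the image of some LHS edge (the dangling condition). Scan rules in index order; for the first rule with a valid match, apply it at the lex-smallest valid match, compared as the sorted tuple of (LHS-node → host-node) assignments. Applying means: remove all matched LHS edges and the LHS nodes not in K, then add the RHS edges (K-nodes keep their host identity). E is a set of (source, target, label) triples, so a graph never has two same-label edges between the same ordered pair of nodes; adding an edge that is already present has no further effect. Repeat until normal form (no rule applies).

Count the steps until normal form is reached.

start.  V:10 E:9  edges: 1-q->3 3-q->1 3-q->2 4-p->3 4-q->4 6-r->7 7-r->7 8-p->7 8-q->8
1. fire R2 via {0↦4, 1↦5, 2↦3, 3↦2}  →  V:8 E:7  edges: 1-q->3 3-q->1 3-q->2 6-r->7 7-r->7 8-p->7 8-q->8
2. fire R2 via {0↦8, 1↦9, 2↦7, 3↦2}  →  V:6 E:5  edges: 1-q->3 3-q->1 3-q->2 6-r->7 7-r->7
3. fire R0 via {0↦2, 1↦6, 2↦7}  →  V:4 E:3  edges: 1-q->3 3-q->1 3-q->2
normal form: no rule applies after step 3

Answer: 3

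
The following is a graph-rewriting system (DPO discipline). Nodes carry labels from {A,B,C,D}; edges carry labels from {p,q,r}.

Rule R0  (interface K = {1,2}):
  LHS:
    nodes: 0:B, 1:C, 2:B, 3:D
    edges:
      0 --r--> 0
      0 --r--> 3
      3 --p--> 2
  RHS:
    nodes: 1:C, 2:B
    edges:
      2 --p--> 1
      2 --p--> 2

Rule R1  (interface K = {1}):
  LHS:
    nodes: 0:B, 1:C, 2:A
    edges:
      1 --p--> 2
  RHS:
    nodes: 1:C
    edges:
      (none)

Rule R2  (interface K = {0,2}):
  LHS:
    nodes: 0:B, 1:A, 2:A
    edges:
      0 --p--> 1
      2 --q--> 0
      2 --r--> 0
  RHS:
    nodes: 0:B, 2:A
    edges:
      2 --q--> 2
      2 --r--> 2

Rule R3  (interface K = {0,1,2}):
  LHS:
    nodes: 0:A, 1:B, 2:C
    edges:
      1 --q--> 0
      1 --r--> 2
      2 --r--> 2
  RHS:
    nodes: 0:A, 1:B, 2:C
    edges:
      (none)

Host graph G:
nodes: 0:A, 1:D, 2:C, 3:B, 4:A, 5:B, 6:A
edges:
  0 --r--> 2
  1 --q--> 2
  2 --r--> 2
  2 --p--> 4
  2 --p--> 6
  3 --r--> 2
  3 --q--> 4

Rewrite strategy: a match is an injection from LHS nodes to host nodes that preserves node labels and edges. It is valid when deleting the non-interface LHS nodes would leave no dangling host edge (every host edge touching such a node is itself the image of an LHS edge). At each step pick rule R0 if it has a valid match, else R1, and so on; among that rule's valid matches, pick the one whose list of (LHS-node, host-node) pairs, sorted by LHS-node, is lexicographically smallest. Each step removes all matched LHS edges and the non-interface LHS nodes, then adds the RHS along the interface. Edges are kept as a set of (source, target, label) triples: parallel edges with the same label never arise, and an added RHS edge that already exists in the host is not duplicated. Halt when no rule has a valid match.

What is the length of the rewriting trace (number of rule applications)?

Answer: 3

Rewrite trace:
[0] host  ⇒  7 nodes, 7 edges  {0-r->2 1-q->2 2-r->2 2-p->4 2-p->6 3-r->2 3-q->4}
[1] R1 @ {0↦5, 1↦2, 2↦6}  ⇒  5 nodes, 6 edges  {0-r->2 1-q->2 2-r->2 2-p->4 3-r->2 3-q->4}
[2] R3 @ {0↦4, 1↦3, 2↦2}  ⇒  5 nodes, 3 edges  {0-r->2 1-q->2 2-p->4}
[3] R1 @ {0↦3, 1↦2, 2↦4}  ⇒  3 nodes, 2 edges  {0-r->2 1-q->2}
halt: no rule applies after step 3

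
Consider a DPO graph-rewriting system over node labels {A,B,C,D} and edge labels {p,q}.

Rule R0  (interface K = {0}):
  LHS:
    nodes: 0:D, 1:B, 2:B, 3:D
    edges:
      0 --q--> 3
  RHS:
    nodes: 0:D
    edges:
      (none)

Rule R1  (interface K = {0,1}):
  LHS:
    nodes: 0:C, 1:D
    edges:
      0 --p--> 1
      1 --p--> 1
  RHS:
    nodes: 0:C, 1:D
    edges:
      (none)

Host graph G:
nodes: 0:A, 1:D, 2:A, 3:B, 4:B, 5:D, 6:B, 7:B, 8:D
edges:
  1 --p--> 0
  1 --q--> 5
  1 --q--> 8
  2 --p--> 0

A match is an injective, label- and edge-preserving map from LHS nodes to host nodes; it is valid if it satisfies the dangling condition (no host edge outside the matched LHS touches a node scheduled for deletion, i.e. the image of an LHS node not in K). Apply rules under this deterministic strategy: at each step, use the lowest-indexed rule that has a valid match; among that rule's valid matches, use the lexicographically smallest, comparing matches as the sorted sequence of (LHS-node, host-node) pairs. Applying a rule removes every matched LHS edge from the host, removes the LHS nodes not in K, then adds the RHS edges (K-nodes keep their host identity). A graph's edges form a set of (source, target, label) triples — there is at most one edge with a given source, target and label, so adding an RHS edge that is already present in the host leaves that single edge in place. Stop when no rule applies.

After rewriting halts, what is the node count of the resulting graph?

Answer: 3

Steps:
initial: |V|=9 |E|=4  E = 1-p->0 1-q->5 1-q->8 2-p->0
step 1: apply R0 at {0↦1, 1↦3, 2↦4, 3↦5}  → |V|=6 |E|=3  E = 1-p->0 1-q->8 2-p->0
step 2: apply R0 at {0↦1, 1↦6, 2↦7, 3↦8}  → |V|=3 |E|=2  E = 1-p->0 2-p->0
normal form: no rule applies after step 2
NF nodes: {0:A, 1:D, 2:A}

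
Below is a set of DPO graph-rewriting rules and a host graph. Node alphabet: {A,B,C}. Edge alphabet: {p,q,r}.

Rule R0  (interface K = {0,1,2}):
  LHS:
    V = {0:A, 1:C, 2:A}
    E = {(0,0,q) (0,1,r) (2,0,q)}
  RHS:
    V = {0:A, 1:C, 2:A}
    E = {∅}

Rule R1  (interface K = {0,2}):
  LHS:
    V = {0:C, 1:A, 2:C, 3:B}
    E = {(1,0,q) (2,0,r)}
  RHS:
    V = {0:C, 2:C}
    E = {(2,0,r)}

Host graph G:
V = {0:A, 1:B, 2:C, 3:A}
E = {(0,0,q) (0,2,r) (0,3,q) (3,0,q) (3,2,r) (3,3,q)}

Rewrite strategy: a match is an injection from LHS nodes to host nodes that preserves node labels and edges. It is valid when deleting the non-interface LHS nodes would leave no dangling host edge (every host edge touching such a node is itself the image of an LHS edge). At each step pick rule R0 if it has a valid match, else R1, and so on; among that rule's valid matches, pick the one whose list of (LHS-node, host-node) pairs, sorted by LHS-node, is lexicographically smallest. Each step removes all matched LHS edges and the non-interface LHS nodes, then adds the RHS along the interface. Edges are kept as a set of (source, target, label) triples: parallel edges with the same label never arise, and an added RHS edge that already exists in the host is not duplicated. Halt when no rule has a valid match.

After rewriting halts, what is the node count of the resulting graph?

Answer: 4

Steps:
initial: |V|=4 |E|=6  E = 0-q->0 0-r->2 0-q->3 3-q->0 3-r->2 3-q->3
step 1: apply R0 at {0↦0, 1↦2, 2↦3}  → |V|=4 |E|=3  E = 0-q->3 3-r->2 3-q->3
step 2: apply R0 at {0↦3, 1↦2, 2↦0}  → |V|=4 |E|=0  E = ∅
final graph: no rule applies after step 2
NF nodes: {0:A, 1:B, 2:C, 3:A}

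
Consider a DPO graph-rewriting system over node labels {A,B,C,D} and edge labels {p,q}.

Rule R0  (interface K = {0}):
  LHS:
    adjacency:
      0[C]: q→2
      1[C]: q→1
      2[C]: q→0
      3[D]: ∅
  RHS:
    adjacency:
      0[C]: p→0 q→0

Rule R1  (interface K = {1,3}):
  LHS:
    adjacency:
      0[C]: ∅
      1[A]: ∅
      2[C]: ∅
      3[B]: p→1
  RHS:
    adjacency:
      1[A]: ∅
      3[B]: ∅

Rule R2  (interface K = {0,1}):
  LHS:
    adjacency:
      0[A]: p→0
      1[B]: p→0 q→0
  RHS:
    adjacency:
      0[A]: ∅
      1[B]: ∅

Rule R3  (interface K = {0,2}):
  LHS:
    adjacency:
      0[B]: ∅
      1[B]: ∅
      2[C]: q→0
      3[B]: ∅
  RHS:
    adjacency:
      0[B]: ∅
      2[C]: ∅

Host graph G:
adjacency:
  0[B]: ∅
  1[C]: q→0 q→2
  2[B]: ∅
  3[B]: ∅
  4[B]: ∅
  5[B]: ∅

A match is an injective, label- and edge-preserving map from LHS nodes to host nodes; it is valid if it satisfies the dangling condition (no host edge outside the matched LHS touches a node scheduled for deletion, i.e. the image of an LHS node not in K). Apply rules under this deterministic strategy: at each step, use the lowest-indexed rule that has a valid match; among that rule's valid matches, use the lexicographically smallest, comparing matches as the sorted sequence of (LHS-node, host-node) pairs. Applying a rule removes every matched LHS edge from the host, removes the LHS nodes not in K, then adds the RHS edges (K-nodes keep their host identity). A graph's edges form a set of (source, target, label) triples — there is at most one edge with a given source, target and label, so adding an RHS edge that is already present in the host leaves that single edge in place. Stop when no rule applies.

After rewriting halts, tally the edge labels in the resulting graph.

Answer: (no edges)

Derivation:
initial: |V|=6 |E|=2  E = 1-q->0 1-q->2
step 1: apply R3 at {0↦0, 1↦3, 2↦1, 3↦4}  → |V|=4 |E|=1  E = 1-q->2
step 2: apply R3 at {0↦2, 1↦0, 2↦1, 3↦5}  → |V|=2 |E|=0  E = ∅
final graph: no rule applies after step 2
NF edges: []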